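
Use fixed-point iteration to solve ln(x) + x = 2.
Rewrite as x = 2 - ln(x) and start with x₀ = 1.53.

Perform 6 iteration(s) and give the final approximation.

Equation: ln(x) + x = 2
Fixed-point form: x = 2 - ln(x)
x₀ = 1.53

x_1 = g(1.530000) = 1.574732
x_2 = g(1.574732) = 1.545915
x_3 = g(1.545915) = 1.564384
x_4 = g(1.564384) = 1.552508
x_5 = g(1.552508) = 1.560128
x_6 = g(1.560128) = 1.555232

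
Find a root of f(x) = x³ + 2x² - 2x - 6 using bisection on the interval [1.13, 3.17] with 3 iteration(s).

f(x) = x³ + 2x² - 2x - 6
Initial interval: [1.13, 3.17]

Iteration 1:
  c_1 = (1.130000 + 3.170000)/2 = 2.150000
  f(c_1) = f(2.150000) = 8.883375
  f(a) × f(c) < 0, new interval: [1.130000, 2.150000]
Iteration 2:
  c_2 = (1.130000 + 2.150000)/2 = 1.640000
  f(c_2) = f(1.640000) = 0.510144
  f(a) × f(c) < 0, new interval: [1.130000, 1.640000]
Iteration 3:
  c_3 = (1.130000 + 1.640000)/2 = 1.385000
  f(c_3) = f(1.385000) = -2.276808
  f(a) × f(c) ≥ 0, new interval: [1.385000, 1.640000]

After 3 iteration(s), the approximation is c_3 = 1.385000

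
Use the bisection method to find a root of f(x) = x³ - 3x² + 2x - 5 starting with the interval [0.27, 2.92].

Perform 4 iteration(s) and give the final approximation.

f(x) = x³ - 3x² + 2x - 5
Initial interval: [0.27, 2.92]

Iteration 1:
  c_1 = (0.270000 + 2.920000)/2 = 1.595000
  f(c_1) = f(1.595000) = -5.384355
  f(a) × f(c) ≥ 0, new interval: [1.595000, 2.920000]
Iteration 2:
  c_2 = (1.595000 + 2.920000)/2 = 2.257500
  f(c_2) = f(2.257500) = -4.269007
  f(a) × f(c) ≥ 0, new interval: [2.257500, 2.920000]
Iteration 3:
  c_3 = (2.257500 + 2.920000)/2 = 2.588750
  f(c_3) = f(2.588750) = -2.578544
  f(a) × f(c) ≥ 0, new interval: [2.588750, 2.920000]
Iteration 4:
  c_4 = (2.588750 + 2.920000)/2 = 2.754375
  f(c_4) = f(2.754375) = -1.354704
  f(a) × f(c) ≥ 0, new interval: [2.754375, 2.920000]

After 4 iteration(s), the approximation is c_4 = 2.754375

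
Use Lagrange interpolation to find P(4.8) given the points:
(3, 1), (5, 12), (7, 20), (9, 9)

Lagrange interpolation formula:
P(x) = Σ yᵢ × Lᵢ(x)
where Lᵢ(x) = Π_{j≠i} (x - xⱼ)/(xᵢ - xⱼ)

L_0(4.8) = (4.8 - 5)/(3 - 5) × (4.8 - 7)/(3 - 7) × (4.8 - 9)/(3 - 9) = 0.038500
L_1(4.8) = (4.8 - 3)/(5 - 3) × (4.8 - 7)/(5 - 7) × (4.8 - 9)/(5 - 9) = 1.039500
L_2(4.8) = (4.8 - 3)/(7 - 3) × (4.8 - 5)/(7 - 5) × (4.8 - 9)/(7 - 9) = -0.094500
L_3(4.8) = (4.8 - 3)/(9 - 3) × (4.8 - 5)/(9 - 5) × (4.8 - 7)/(9 - 7) = 0.016500

P(4.8) = 1×L_0(4.8) + 12×L_1(4.8) + 20×L_2(4.8) + 9×L_3(4.8)
P(4.8) = 10.771000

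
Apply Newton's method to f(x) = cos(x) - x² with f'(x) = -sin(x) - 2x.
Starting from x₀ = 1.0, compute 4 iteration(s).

f(x) = cos(x) - x²
f'(x) = -sin(x) - 2x
x₀ = 1.0

Newton-Raphson formula: x_{n+1} = x_n - f(x_n)/f'(x_n)

Iteration 1:
  f(1.000000) = -0.459698
  f'(1.000000) = -2.841471
  x_1 = 1.000000 - (-0.459698)/(-2.841471) = 0.838218
Iteration 2:
  f(0.838218) = -0.033822
  f'(0.838218) = -2.419890
  x_2 = 0.838218 - (-0.033822)/(-2.419890) = 0.824242
Iteration 3:
  f(0.824242) = -0.000261
  f'(0.824242) = -2.382517
  x_3 = 0.824242 - (-0.000261)/(-2.382517) = 0.824132
Iteration 4:
  f(0.824132) = 0.000000
  f'(0.824132) = -2.382223
  x_4 = 0.824132 - 0.000000/(-2.382223) = 0.824132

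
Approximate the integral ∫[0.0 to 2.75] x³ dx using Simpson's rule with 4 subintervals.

f(x) = x³
a = 0.0, b = 2.75, n = 4
h = (b - a)/n = 0.687500

Simpson's rule: (h/3)[f(x₀) + 4f(x₁) + 2f(x₂) + ... + f(xₙ)]

x_0 = 0.0000, f(x_0) = 0.000000, coefficient = 1
x_1 = 0.6875, f(x_1) = 0.324951, coefficient = 4
x_2 = 1.3750, f(x_2) = 2.599609, coefficient = 2
x_3 = 2.0625, f(x_3) = 8.773682, coefficient = 4
x_4 = 2.7500, f(x_4) = 20.796875, coefficient = 1

I ≈ (0.687500/3) × 62.390625 = 14.297852
Exact value: 14.297852
Error: 0.000000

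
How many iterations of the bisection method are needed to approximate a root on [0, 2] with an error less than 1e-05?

We need (b-a)/2^n ≤ 1e-05
(2 - 0)/2^n ≤ 1e-05
2/2^n ≤ 1e-05
2^n ≥ 200000
n ≥ log₂(200000) = 17.61
n ≥ 18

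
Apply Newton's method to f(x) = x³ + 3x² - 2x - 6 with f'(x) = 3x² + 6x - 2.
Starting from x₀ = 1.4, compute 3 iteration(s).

f(x) = x³ + 3x² - 2x - 6
f'(x) = 3x² + 6x - 2
x₀ = 1.4

Newton-Raphson formula: x_{n+1} = x_n - f(x_n)/f'(x_n)

Iteration 1:
  f(1.400000) = -0.176000
  f'(1.400000) = 12.280000
  x_1 = 1.400000 - (-0.176000)/12.280000 = 1.414332
Iteration 2:
  f(1.414332) = 0.001482
  f'(1.414332) = 12.487001
  x_2 = 1.414332 - 0.001482/12.487001 = 1.414214
Iteration 3:
  f(1.414214) = 0.000000
  f'(1.414214) = 12.485281
  x_3 = 1.414214 - 0.000000/12.485281 = 1.414214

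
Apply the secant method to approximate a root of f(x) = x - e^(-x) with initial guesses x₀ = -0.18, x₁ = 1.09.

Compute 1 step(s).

f(x) = x - e^(-x)
x₀ = -0.18, x₁ = 1.09

Secant formula: x_{n+1} = x_n - f(x_n)(x_n - x_{n-1})/(f(x_n) - f(x_{n-1}))

Iteration 1:
  f(-0.180000) = -1.377217
  f(1.090000) = 0.753784
  x_2 = 1.090000 - 0.753784×(1.090000 - (-0.180000))/(0.753784 - (-1.377217))
       = 0.640772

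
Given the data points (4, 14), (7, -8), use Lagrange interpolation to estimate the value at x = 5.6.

Lagrange interpolation formula:
P(x) = Σ yᵢ × Lᵢ(x)
where Lᵢ(x) = Π_{j≠i} (x - xⱼ)/(xᵢ - xⱼ)

L_0(5.6) = (5.6 - 7)/(4 - 7) = 0.466667
L_1(5.6) = (5.6 - 4)/(7 - 4) = 0.533333

P(5.6) = 14×L_0(5.6) + (-8)×L_1(5.6)
P(5.6) = 2.266667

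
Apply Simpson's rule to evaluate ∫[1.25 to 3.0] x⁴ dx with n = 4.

f(x) = x⁴
a = 1.25, b = 3.0, n = 4
h = (b - a)/n = 0.437500

Simpson's rule: (h/3)[f(x₀) + 4f(x₁) + 2f(x₂) + ... + f(xₙ)]

x_0 = 1.2500, f(x_0) = 2.441406, coefficient = 1
x_1 = 1.6875, f(x_1) = 8.109146, coefficient = 4
x_2 = 2.1250, f(x_2) = 20.390869, coefficient = 2
x_3 = 2.5625, f(x_3) = 43.117691, coefficient = 4
x_4 = 3.0000, f(x_4) = 81.000000, coefficient = 1

I ≈ (0.437500/3) × 329.130493 = 47.998197
Exact value: 47.989648
Error: 0.008548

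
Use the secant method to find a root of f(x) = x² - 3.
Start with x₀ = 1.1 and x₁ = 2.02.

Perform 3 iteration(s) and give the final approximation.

f(x) = x² - 3
x₀ = 1.1, x₁ = 2.02

Secant formula: x_{n+1} = x_n - f(x_n)(x_n - x_{n-1})/(f(x_n) - f(x_{n-1}))

Iteration 1:
  f(1.100000) = -1.790000
  f(2.020000) = 1.080400
  x_2 = 2.020000 - 1.080400×(2.020000 - 1.100000)/(1.080400 - (-1.790000))
       = 1.673718
Iteration 2:
  f(2.020000) = 1.080400
  f(1.673718) = -0.198668
  x_3 = 1.673718 - (-0.198668)×(1.673718 - 2.020000)/(-0.198668 - 1.080400)
       = 1.727503
Iteration 3:
  f(1.673718) = -0.198668
  f(1.727503) = -0.015732
  x_4 = 1.727503 - (-0.015732)×(1.727503 - 1.673718)/(-0.015732 - (-0.198668))
       = 1.732129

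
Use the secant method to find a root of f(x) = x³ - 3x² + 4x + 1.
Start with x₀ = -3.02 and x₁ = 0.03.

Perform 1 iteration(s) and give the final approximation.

f(x) = x³ - 3x² + 4x + 1
x₀ = -3.02, x₁ = 0.03

Secant formula: x_{n+1} = x_n - f(x_n)(x_n - x_{n-1})/(f(x_n) - f(x_{n-1}))

Iteration 1:
  f(-3.020000) = -65.984808
  f(0.030000) = 1.117327
  x_2 = 0.030000 - 1.117327×(0.030000 - (-3.020000))/(1.117327 - (-65.984808))
       = -0.020786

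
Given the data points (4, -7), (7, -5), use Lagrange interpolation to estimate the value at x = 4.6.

Lagrange interpolation formula:
P(x) = Σ yᵢ × Lᵢ(x)
where Lᵢ(x) = Π_{j≠i} (x - xⱼ)/(xᵢ - xⱼ)

L_0(4.6) = (4.6 - 7)/(4 - 7) = 0.800000
L_1(4.6) = (4.6 - 4)/(7 - 4) = 0.200000

P(4.6) = (-7)×L_0(4.6) + (-5)×L_1(4.6)
P(4.6) = -6.600000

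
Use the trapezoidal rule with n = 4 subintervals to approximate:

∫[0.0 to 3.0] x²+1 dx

f(x) = x²+1
a = 0.0, b = 3.0, n = 4
h = (b - a)/n = 0.750000

Trapezoidal rule: (h/2)[f(x₀) + 2f(x₁) + 2f(x₂) + ... + f(xₙ)]

x_0 = 0.0000, f(x_0) = 1.000000, coefficient = 1
x_1 = 0.7500, f(x_1) = 1.562500, coefficient = 2
x_2 = 1.5000, f(x_2) = 3.250000, coefficient = 2
x_3 = 2.2500, f(x_3) = 6.062500, coefficient = 2
x_4 = 3.0000, f(x_4) = 10.000000, coefficient = 1

I ≈ (0.750000/2) × 32.750000 = 12.281250
Exact value: 12.000000
Error: 0.281250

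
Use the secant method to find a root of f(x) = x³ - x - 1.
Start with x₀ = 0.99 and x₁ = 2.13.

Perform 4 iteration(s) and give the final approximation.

f(x) = x³ - x - 1
x₀ = 0.99, x₁ = 2.13

Secant formula: x_{n+1} = x_n - f(x_n)(x_n - x_{n-1})/(f(x_n) - f(x_{n-1}))

Iteration 1:
  f(0.990000) = -1.019701
  f(2.130000) = 6.533597
  x_2 = 2.130000 - 6.533597×(2.130000 - 0.990000)/(6.533597 - (-1.019701))
       = 1.143901
Iteration 2:
  f(2.130000) = 6.533597
  f(1.143901) = -0.647096
  x_3 = 1.143901 - (-0.647096)×(1.143901 - 2.130000)/(-0.647096 - 6.533597)
       = 1.232764
Iteration 3:
  f(1.143901) = -0.647096
  f(1.232764) = -0.359323
  x_4 = 1.232764 - (-0.359323)×(1.232764 - 1.143901)/(-0.359323 - (-0.647096))
       = 1.343722
Iteration 4:
  f(1.232764) = -0.359323
  f(1.343722) = 0.082487
  x_5 = 1.343722 - 0.082487×(1.343722 - 1.232764)/(0.082487 - (-0.359323))
       = 1.323006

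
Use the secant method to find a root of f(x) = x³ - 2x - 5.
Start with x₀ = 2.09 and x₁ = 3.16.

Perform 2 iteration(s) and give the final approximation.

f(x) = x³ - 2x - 5
x₀ = 2.09, x₁ = 3.16

Secant formula: x_{n+1} = x_n - f(x_n)(x_n - x_{n-1})/(f(x_n) - f(x_{n-1}))

Iteration 1:
  f(2.090000) = -0.050671
  f(3.160000) = 20.234496
  x_2 = 3.160000 - 20.234496×(3.160000 - 2.090000)/(20.234496 - (-0.050671))
       = 2.092673
Iteration 2:
  f(3.160000) = 20.234496
  f(2.092673) = -0.020947
  x_3 = 2.092673 - (-0.020947)×(2.092673 - 3.160000)/(-0.020947 - 20.234496)
       = 2.093777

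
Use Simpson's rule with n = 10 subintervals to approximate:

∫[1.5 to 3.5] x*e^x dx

f(x) = x*e^x
a = 1.5, b = 3.5, n = 10
h = (b - a)/n = 0.200000

Simpson's rule: (h/3)[f(x₀) + 4f(x₁) + 2f(x₂) + ... + f(xₙ)]

x_0 = 1.5000, f(x_0) = 6.722534, coefficient = 1
x_1 = 1.7000, f(x_1) = 9.305711, coefficient = 4
x_2 = 1.9000, f(x_2) = 12.703199, coefficient = 2
x_3 = 2.1000, f(x_3) = 17.148957, coefficient = 4
x_4 = 2.3000, f(x_4) = 22.940620, coefficient = 2
x_5 = 2.5000, f(x_5) = 30.456235, coefficient = 4
x_6 = 2.7000, f(x_6) = 40.175276, coefficient = 2
x_7 = 2.9000, f(x_7) = 52.705022, coefficient = 4
x_8 = 3.1000, f(x_8) = 68.813649, coefficient = 2
x_9 = 3.3000, f(x_9) = 89.471708, coefficient = 4
x_10 = 3.5000, f(x_10) = 115.904082, coefficient = 1

I ≈ (0.200000/3) × 1208.242632 = 80.549509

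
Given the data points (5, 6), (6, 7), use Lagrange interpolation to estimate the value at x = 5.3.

Lagrange interpolation formula:
P(x) = Σ yᵢ × Lᵢ(x)
where Lᵢ(x) = Π_{j≠i} (x - xⱼ)/(xᵢ - xⱼ)

L_0(5.3) = (5.3 - 6)/(5 - 6) = 0.700000
L_1(5.3) = (5.3 - 5)/(6 - 5) = 0.300000

P(5.3) = 6×L_0(5.3) + 7×L_1(5.3)
P(5.3) = 6.300000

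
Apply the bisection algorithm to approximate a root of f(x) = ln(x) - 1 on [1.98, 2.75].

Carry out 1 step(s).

f(x) = ln(x) - 1
Initial interval: [1.98, 2.75]

Iteration 1:
  c_1 = (1.980000 + 2.750000)/2 = 2.365000
  f(c_1) = f(2.365000) = -0.139222
  f(a) × f(c) ≥ 0, new interval: [2.365000, 2.750000]

After 1 iteration(s), the approximation is c_1 = 2.365000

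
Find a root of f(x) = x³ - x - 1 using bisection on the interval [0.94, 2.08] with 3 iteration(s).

f(x) = x³ - x - 1
Initial interval: [0.94, 2.08]

Iteration 1:
  c_1 = (0.940000 + 2.080000)/2 = 1.510000
  f(c_1) = f(1.510000) = 0.932951
  f(a) × f(c) < 0, new interval: [0.940000, 1.510000]
Iteration 2:
  c_2 = (0.940000 + 1.510000)/2 = 1.225000
  f(c_2) = f(1.225000) = -0.386734
  f(a) × f(c) ≥ 0, new interval: [1.225000, 1.510000]
Iteration 3:
  c_3 = (1.225000 + 1.510000)/2 = 1.367500
  f(c_3) = f(1.367500) = 0.189802
  f(a) × f(c) < 0, new interval: [1.225000, 1.367500]

After 3 iteration(s), the approximation is c_3 = 1.367500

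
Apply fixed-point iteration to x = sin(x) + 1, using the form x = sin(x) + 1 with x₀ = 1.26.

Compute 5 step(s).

Equation: x = sin(x) + 1
Fixed-point form: x = sin(x) + 1
x₀ = 1.26

x_1 = g(1.260000) = 1.952090
x_2 = g(1.952090) = 1.928184
x_3 = g(1.928184) = 1.936814
x_4 = g(1.936814) = 1.933760
x_5 = g(1.933760) = 1.934849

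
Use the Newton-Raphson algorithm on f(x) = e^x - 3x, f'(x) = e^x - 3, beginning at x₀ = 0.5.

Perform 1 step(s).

f(x) = e^x - 3x
f'(x) = e^x - 3
x₀ = 0.5

Newton-Raphson formula: x_{n+1} = x_n - f(x_n)/f'(x_n)

Iteration 1:
  f(0.500000) = 0.148721
  f'(0.500000) = -1.351279
  x_1 = 0.500000 - 0.148721/(-1.351279) = 0.610060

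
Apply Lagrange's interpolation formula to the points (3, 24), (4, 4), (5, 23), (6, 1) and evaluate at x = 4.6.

Lagrange interpolation formula:
P(x) = Σ yᵢ × Lᵢ(x)
where Lᵢ(x) = Π_{j≠i} (x - xⱼ)/(xᵢ - xⱼ)

L_0(4.6) = (4.6 - 4)/(3 - 4) × (4.6 - 5)/(3 - 5) × (4.6 - 6)/(3 - 6) = -0.056000
L_1(4.6) = (4.6 - 3)/(4 - 3) × (4.6 - 5)/(4 - 5) × (4.6 - 6)/(4 - 6) = 0.448000
L_2(4.6) = (4.6 - 3)/(5 - 3) × (4.6 - 4)/(5 - 4) × (4.6 - 6)/(5 - 6) = 0.672000
L_3(4.6) = (4.6 - 3)/(6 - 3) × (4.6 - 4)/(6 - 4) × (4.6 - 5)/(6 - 5) = -0.064000

P(4.6) = 24×L_0(4.6) + 4×L_1(4.6) + 23×L_2(4.6) + 1×L_3(4.6)
P(4.6) = 15.840000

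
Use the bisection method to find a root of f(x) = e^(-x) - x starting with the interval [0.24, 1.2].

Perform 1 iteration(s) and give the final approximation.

f(x) = e^(-x) - x
Initial interval: [0.24, 1.2]

Iteration 1:
  c_1 = (0.240000 + 1.200000)/2 = 0.720000
  f(c_1) = f(0.720000) = -0.233248
  f(a) × f(c) < 0, new interval: [0.240000, 0.720000]

After 1 iteration(s), the approximation is c_1 = 0.720000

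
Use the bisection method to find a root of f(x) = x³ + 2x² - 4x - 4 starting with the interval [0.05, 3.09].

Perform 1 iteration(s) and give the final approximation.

f(x) = x³ + 2x² - 4x - 4
Initial interval: [0.05, 3.09]

Iteration 1:
  c_1 = (0.050000 + 3.090000)/2 = 1.570000
  f(c_1) = f(1.570000) = -1.480307
  f(a) × f(c) ≥ 0, new interval: [1.570000, 3.090000]

After 1 iteration(s), the approximation is c_1 = 1.570000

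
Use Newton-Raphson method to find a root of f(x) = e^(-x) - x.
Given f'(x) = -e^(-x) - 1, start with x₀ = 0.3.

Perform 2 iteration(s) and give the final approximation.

f(x) = e^(-x) - x
f'(x) = -e^(-x) - 1
x₀ = 0.3

Newton-Raphson formula: x_{n+1} = x_n - f(x_n)/f'(x_n)

Iteration 1:
  f(0.300000) = 0.440818
  f'(0.300000) = -1.740818
  x_1 = 0.300000 - 0.440818/(-1.740818) = 0.553225
Iteration 2:
  f(0.553225) = 0.021868
  f'(0.553225) = -1.575092
  x_2 = 0.553225 - 0.021868/(-1.575092) = 0.567108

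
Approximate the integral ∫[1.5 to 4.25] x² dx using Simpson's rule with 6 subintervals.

f(x) = x²
a = 1.5, b = 4.25, n = 6
h = (b - a)/n = 0.458333

Simpson's rule: (h/3)[f(x₀) + 4f(x₁) + 2f(x₂) + ... + f(xₙ)]

x_0 = 1.5000, f(x_0) = 2.250000, coefficient = 1
x_1 = 1.9583, f(x_1) = 3.835069, coefficient = 4
x_2 = 2.4167, f(x_2) = 5.840278, coefficient = 2
x_3 = 2.8750, f(x_3) = 8.265625, coefficient = 4
x_4 = 3.3333, f(x_4) = 11.111111, coefficient = 2
x_5 = 3.7917, f(x_5) = 14.376736, coefficient = 4
x_6 = 4.2500, f(x_6) = 18.062500, coefficient = 1

I ≈ (0.458333/3) × 160.125000 = 24.463542
Exact value: 24.463542
Error: 0.000000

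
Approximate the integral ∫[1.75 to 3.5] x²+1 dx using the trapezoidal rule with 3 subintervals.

f(x) = x²+1
a = 1.75, b = 3.5, n = 3
h = (b - a)/n = 0.583333

Trapezoidal rule: (h/2)[f(x₀) + 2f(x₁) + 2f(x₂) + ... + f(xₙ)]

x_0 = 1.7500, f(x_0) = 4.062500, coefficient = 1
x_1 = 2.3333, f(x_1) = 6.444444, coefficient = 2
x_2 = 2.9167, f(x_2) = 9.506944, coefficient = 2
x_3 = 3.5000, f(x_3) = 13.250000, coefficient = 1

I ≈ (0.583333/2) × 49.215278 = 14.354456
Exact value: 14.255208
Error: 0.099248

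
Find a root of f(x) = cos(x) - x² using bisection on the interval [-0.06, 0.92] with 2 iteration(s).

f(x) = cos(x) - x²
Initial interval: [-0.06, 0.92]

Iteration 1:
  c_1 = (-0.060000 + 0.920000)/2 = 0.430000
  f(c_1) = f(0.430000) = 0.724066
  f(a) × f(c) ≥ 0, new interval: [0.430000, 0.920000]
Iteration 2:
  c_2 = (0.430000 + 0.920000)/2 = 0.675000
  f(c_2) = f(0.675000) = 0.325082
  f(a) × f(c) ≥ 0, new interval: [0.675000, 0.920000]

After 2 iteration(s), the approximation is c_2 = 0.675000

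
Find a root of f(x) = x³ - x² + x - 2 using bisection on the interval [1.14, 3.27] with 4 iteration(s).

f(x) = x³ - x² + x - 2
Initial interval: [1.14, 3.27]

Iteration 1:
  c_1 = (1.140000 + 3.270000)/2 = 2.205000
  f(c_1) = f(2.205000) = 6.063740
  f(a) × f(c) < 0, new interval: [1.140000, 2.205000]
Iteration 2:
  c_2 = (1.140000 + 2.205000)/2 = 1.672500
  f(c_2) = f(1.672500) = 1.553655
  f(a) × f(c) < 0, new interval: [1.140000, 1.672500]
Iteration 3:
  c_3 = (1.140000 + 1.672500)/2 = 1.406250
  f(c_3) = f(1.406250) = 0.209625
  f(a) × f(c) < 0, new interval: [1.140000, 1.406250]
Iteration 4:
  c_4 = (1.140000 + 1.406250)/2 = 1.273125
  f(c_4) = f(1.273125) = -0.284181
  f(a) × f(c) ≥ 0, new interval: [1.273125, 1.406250]

After 4 iteration(s), the approximation is c_4 = 1.273125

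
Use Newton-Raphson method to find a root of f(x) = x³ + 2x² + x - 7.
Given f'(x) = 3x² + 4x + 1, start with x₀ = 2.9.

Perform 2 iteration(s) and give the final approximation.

f(x) = x³ + 2x² + x - 7
f'(x) = 3x² + 4x + 1
x₀ = 2.9

Newton-Raphson formula: x_{n+1} = x_n - f(x_n)/f'(x_n)

Iteration 1:
  f(2.900000) = 37.109000
  f'(2.900000) = 37.830000
  x_1 = 2.900000 - 37.109000/37.830000 = 1.919059
Iteration 2:
  f(1.919059) = 9.352119
  f'(1.919059) = 19.724598
  x_2 = 1.919059 - 9.352119/19.724598 = 1.444924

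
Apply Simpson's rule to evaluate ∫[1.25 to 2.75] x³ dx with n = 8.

f(x) = x³
a = 1.25, b = 2.75, n = 8
h = (b - a)/n = 0.187500

Simpson's rule: (h/3)[f(x₀) + 4f(x₁) + 2f(x₂) + ... + f(xₙ)]

x_0 = 1.2500, f(x_0) = 1.953125, coefficient = 1
x_1 = 1.4375, f(x_1) = 2.970459, coefficient = 4
x_2 = 1.6250, f(x_2) = 4.291016, coefficient = 2
x_3 = 1.8125, f(x_3) = 5.954346, coefficient = 4
x_4 = 2.0000, f(x_4) = 8.000000, coefficient = 2
x_5 = 2.1875, f(x_5) = 10.467529, coefficient = 4
x_6 = 2.3750, f(x_6) = 13.396484, coefficient = 2
x_7 = 2.5625, f(x_7) = 16.826416, coefficient = 4
x_8 = 2.7500, f(x_8) = 20.796875, coefficient = 1

I ≈ (0.187500/3) × 219.000000 = 13.687500
Exact value: 13.687500
Error: 0.000000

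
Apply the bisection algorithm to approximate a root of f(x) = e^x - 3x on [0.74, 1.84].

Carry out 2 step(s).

f(x) = e^x - 3x
Initial interval: [0.74, 1.84]

Iteration 1:
  c_1 = (0.740000 + 1.840000)/2 = 1.290000
  f(c_1) = f(1.290000) = -0.237213
  f(a) × f(c) ≥ 0, new interval: [1.290000, 1.840000]
Iteration 2:
  c_2 = (1.290000 + 1.840000)/2 = 1.565000
  f(c_2) = f(1.565000) = 0.087675
  f(a) × f(c) < 0, new interval: [1.290000, 1.565000]

After 2 iteration(s), the approximation is c_2 = 1.565000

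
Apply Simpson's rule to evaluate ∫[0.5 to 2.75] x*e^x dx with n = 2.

f(x) = x*e^x
a = 0.5, b = 2.75, n = 2
h = (b - a)/n = 1.125000

Simpson's rule: (h/3)[f(x₀) + 4f(x₁) + 2f(x₂) + ... + f(xₙ)]

x_0 = 0.5000, f(x_0) = 0.824361, coefficient = 1
x_1 = 1.6250, f(x_1) = 8.252431, coefficient = 4
x_2 = 2.7500, f(x_2) = 43.017238, coefficient = 1

I ≈ (1.125000/3) × 76.851322 = 28.819246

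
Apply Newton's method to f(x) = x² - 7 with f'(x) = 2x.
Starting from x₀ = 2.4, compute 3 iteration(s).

f(x) = x² - 7
f'(x) = 2x
x₀ = 2.4

Newton-Raphson formula: x_{n+1} = x_n - f(x_n)/f'(x_n)

Iteration 1:
  f(2.400000) = -1.240000
  f'(2.400000) = 4.800000
  x_1 = 2.400000 - (-1.240000)/4.800000 = 2.658333
Iteration 2:
  f(2.658333) = 0.066736
  f'(2.658333) = 5.316667
  x_2 = 2.658333 - 0.066736/5.316667 = 2.645781
Iteration 3:
  f(2.645781) = 0.000158
  f'(2.645781) = 5.291562
  x_3 = 2.645781 - 0.000158/5.291562 = 2.645751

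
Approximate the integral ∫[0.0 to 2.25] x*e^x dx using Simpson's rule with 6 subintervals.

f(x) = x*e^x
a = 0.0, b = 2.25, n = 6
h = (b - a)/n = 0.375000

Simpson's rule: (h/3)[f(x₀) + 4f(x₁) + 2f(x₂) + ... + f(xₙ)]

x_0 = 0.0000, f(x_0) = 0.000000, coefficient = 1
x_1 = 0.3750, f(x_1) = 0.545622, coefficient = 4
x_2 = 0.7500, f(x_2) = 1.587750, coefficient = 2
x_3 = 1.1250, f(x_3) = 3.465244, coefficient = 4
x_4 = 1.5000, f(x_4) = 6.722534, coefficient = 2
x_5 = 1.8750, f(x_5) = 12.226536, coefficient = 4
x_6 = 2.2500, f(x_6) = 21.347406, coefficient = 1

I ≈ (0.375000/3) × 102.917579 = 12.864697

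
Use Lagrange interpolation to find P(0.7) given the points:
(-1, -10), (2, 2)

Lagrange interpolation formula:
P(x) = Σ yᵢ × Lᵢ(x)
where Lᵢ(x) = Π_{j≠i} (x - xⱼ)/(xᵢ - xⱼ)

L_0(0.7) = (0.7 - 2)/(-1 - 2) = 0.433333
L_1(0.7) = (0.7 - (-1))/(2 - (-1)) = 0.566667

P(0.7) = (-10)×L_0(0.7) + 2×L_1(0.7)
P(0.7) = -3.200000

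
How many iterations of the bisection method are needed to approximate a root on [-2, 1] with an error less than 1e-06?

We need (b-a)/2^n ≤ 1e-06
(1 - (-2))/2^n ≤ 1e-06
3/2^n ≤ 1e-06
2^n ≥ 3000000
n ≥ log₂(3000000) = 21.52
n ≥ 22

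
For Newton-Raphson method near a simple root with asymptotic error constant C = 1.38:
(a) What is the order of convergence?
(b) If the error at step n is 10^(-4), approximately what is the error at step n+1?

(a) Newton-Raphson has quadratic (order 2) convergence near simple roots.
    This means |e_{n+1}| ≈ C|e_n|².

(b) With |e_n| = 10^(-4) and C = 1.38:
    |e_{n+1}| ≈ 1.38 × (10^(-4))² = 1.38 × 10^(-8)

(a) 2 (quadratic); (b) |e_{n+1}| ≈ 1.380e-08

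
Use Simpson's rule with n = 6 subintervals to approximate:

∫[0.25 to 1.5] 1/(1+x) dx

f(x) = 1/(1+x)
a = 0.25, b = 1.5, n = 6
h = (b - a)/n = 0.208333

Simpson's rule: (h/3)[f(x₀) + 4f(x₁) + 2f(x₂) + ... + f(xₙ)]

x_0 = 0.2500, f(x_0) = 0.800000, coefficient = 1
x_1 = 0.4583, f(x_1) = 0.685714, coefficient = 4
x_2 = 0.6667, f(x_2) = 0.600000, coefficient = 2
x_3 = 0.8750, f(x_3) = 0.533333, coefficient = 4
x_4 = 1.0833, f(x_4) = 0.480000, coefficient = 2
x_5 = 1.2917, f(x_5) = 0.436364, coefficient = 4
x_6 = 1.5000, f(x_6) = 0.400000, coefficient = 1

I ≈ (0.208333/3) × 9.981645 = 0.693170
Exact value: 0.693147
Error: 0.000023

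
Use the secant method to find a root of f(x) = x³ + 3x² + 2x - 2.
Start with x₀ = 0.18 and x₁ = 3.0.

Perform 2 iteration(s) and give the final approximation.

f(x) = x³ + 3x² + 2x - 2
x₀ = 0.18, x₁ = 3.0

Secant formula: x_{n+1} = x_n - f(x_n)(x_n - x_{n-1})/(f(x_n) - f(x_{n-1}))

Iteration 1:
  f(0.180000) = -1.536968
  f(3.000000) = 58.000000
  x_2 = 3.000000 - 58.000000×(3.000000 - 0.180000)/(58.000000 - (-1.536968))
       = 0.252799
Iteration 2:
  f(3.000000) = 58.000000
  f(0.252799) = -1.286523
  x_3 = 0.252799 - (-1.286523)×(0.252799 - 3.000000)/(-1.286523 - 58.000000)
       = 0.312414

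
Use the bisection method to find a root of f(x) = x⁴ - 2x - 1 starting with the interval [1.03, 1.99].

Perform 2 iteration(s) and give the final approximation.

f(x) = x⁴ - 2x - 1
Initial interval: [1.03, 1.99]

Iteration 1:
  c_1 = (1.030000 + 1.990000)/2 = 1.510000
  f(c_1) = f(1.510000) = 1.178856
  f(a) × f(c) < 0, new interval: [1.030000, 1.510000]
Iteration 2:
  c_2 = (1.030000 + 1.510000)/2 = 1.270000
  f(c_2) = f(1.270000) = -0.938554
  f(a) × f(c) ≥ 0, new interval: [1.270000, 1.510000]

After 2 iteration(s), the approximation is c_2 = 1.270000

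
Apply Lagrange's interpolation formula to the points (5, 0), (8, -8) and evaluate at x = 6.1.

Lagrange interpolation formula:
P(x) = Σ yᵢ × Lᵢ(x)
where Lᵢ(x) = Π_{j≠i} (x - xⱼ)/(xᵢ - xⱼ)

L_0(6.1) = (6.1 - 8)/(5 - 8) = 0.633333
L_1(6.1) = (6.1 - 5)/(8 - 5) = 0.366667

P(6.1) = 0×L_0(6.1) + (-8)×L_1(6.1)
P(6.1) = -2.933333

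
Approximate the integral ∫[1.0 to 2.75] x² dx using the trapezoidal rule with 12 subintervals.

f(x) = x²
a = 1.0, b = 2.75, n = 12
h = (b - a)/n = 0.145833

Trapezoidal rule: (h/2)[f(x₀) + 2f(x₁) + 2f(x₂) + ... + f(xₙ)]

x_0 = 1.0000, f(x_0) = 1.000000, coefficient = 1
x_1 = 1.1458, f(x_1) = 1.312934, coefficient = 2
x_2 = 1.2917, f(x_2) = 1.668403, coefficient = 2
x_3 = 1.4375, f(x_3) = 2.066406, coefficient = 2
x_4 = 1.5833, f(x_4) = 2.506944, coefficient = 2
x_5 = 1.7292, f(x_5) = 2.990017, coefficient = 2
x_6 = 1.8750, f(x_6) = 3.515625, coefficient = 2
x_7 = 2.0208, f(x_7) = 4.083767, coefficient = 2
x_8 = 2.1667, f(x_8) = 4.694444, coefficient = 2
x_9 = 2.3125, f(x_9) = 5.347656, coefficient = 2
x_10 = 2.4583, f(x_10) = 6.043403, coefficient = 2
x_11 = 2.6042, f(x_11) = 6.781684, coefficient = 2
x_12 = 2.7500, f(x_12) = 7.562500, coefficient = 1

I ≈ (0.145833/2) × 90.585069 = 6.605161
Exact value: 6.598958
Error: 0.006203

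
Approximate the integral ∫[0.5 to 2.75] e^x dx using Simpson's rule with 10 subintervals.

f(x) = e^x
a = 0.5, b = 2.75, n = 10
h = (b - a)/n = 0.225000

Simpson's rule: (h/3)[f(x₀) + 4f(x₁) + 2f(x₂) + ... + f(xₙ)]

x_0 = 0.5000, f(x_0) = 1.648721, coefficient = 1
x_1 = 0.7250, f(x_1) = 2.064731, coefficient = 4
x_2 = 0.9500, f(x_2) = 2.585710, coefficient = 2
x_3 = 1.1750, f(x_3) = 3.238143, coefficient = 4
x_4 = 1.4000, f(x_4) = 4.055200, coefficient = 2
x_5 = 1.6250, f(x_5) = 5.078419, coefficient = 4
x_6 = 1.8500, f(x_6) = 6.359820, coefficient = 2
x_7 = 2.0750, f(x_7) = 7.964546, coefficient = 4
x_8 = 2.3000, f(x_8) = 9.974182, coefficient = 2
x_9 = 2.5250, f(x_9) = 12.490895, coefficient = 4
x_10 = 2.7500, f(x_10) = 15.642632, coefficient = 1

I ≈ (0.225000/3) × 186.588116 = 13.994109
Exact value: 13.993911
Error: 0.000198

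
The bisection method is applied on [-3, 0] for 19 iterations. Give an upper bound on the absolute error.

Bisection error bound: |error| ≤ (b-a)/2^n
|error| ≤ (0 - (-3))/2^19 = 3/2^19
|error| ≤ 0.0000057220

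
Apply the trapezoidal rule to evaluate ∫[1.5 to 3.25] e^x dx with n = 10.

f(x) = e^x
a = 1.5, b = 3.25, n = 10
h = (b - a)/n = 0.175000

Trapezoidal rule: (h/2)[f(x₀) + 2f(x₁) + 2f(x₂) + ... + f(xₙ)]

x_0 = 1.5000, f(x_0) = 4.481689, coefficient = 1
x_1 = 1.6750, f(x_1) = 5.338795, coefficient = 2
x_2 = 1.8500, f(x_2) = 6.359820, coefficient = 2
x_3 = 2.0250, f(x_3) = 7.576111, coefficient = 2
x_4 = 2.2000, f(x_4) = 9.025013, coefficient = 2
x_5 = 2.3750, f(x_5) = 10.751013, coefficient = 2
x_6 = 2.5500, f(x_6) = 12.807104, coefficient = 2
x_7 = 2.7250, f(x_7) = 15.256414, coefficient = 2
x_8 = 2.9000, f(x_8) = 18.174145, coefficient = 2
x_9 = 3.0750, f(x_9) = 21.649882, coefficient = 2
x_10 = 3.2500, f(x_10) = 25.790340, coefficient = 1

I ≈ (0.175000/2) × 244.148624 = 21.363005
Exact value: 21.308651
Error: 0.054354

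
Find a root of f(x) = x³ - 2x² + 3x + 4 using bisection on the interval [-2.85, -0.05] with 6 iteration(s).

f(x) = x³ - 2x² + 3x + 4
Initial interval: [-2.85, -0.05]

Iteration 1:
  c_1 = (-2.850000 + (-0.050000))/2 = -1.450000
  f(c_1) = f(-1.450000) = -7.603625
  f(a) × f(c) ≥ 0, new interval: [-1.450000, -0.050000]
Iteration 2:
  c_2 = (-1.450000 + (-0.050000))/2 = -0.750000
  f(c_2) = f(-0.750000) = 0.203125
  f(a) × f(c) < 0, new interval: [-1.450000, -0.750000]
Iteration 3:
  c_3 = (-1.450000 + (-0.750000))/2 = -1.100000
  f(c_3) = f(-1.100000) = -3.051000
  f(a) × f(c) ≥ 0, new interval: [-1.100000, -0.750000]
Iteration 4:
  c_4 = (-1.100000 + (-0.750000))/2 = -0.925000
  f(c_4) = f(-0.925000) = -1.277703
  f(a) × f(c) ≥ 0, new interval: [-0.925000, -0.750000]
Iteration 5:
  c_5 = (-0.925000 + (-0.750000))/2 = -0.837500
  f(c_5) = f(-0.837500) = -0.502740
  f(a) × f(c) ≥ 0, new interval: [-0.837500, -0.750000]
Iteration 6:
  c_6 = (-0.837500 + (-0.750000))/2 = -0.793750
  f(c_6) = f(-0.793750) = -0.141422
  f(a) × f(c) ≥ 0, new interval: [-0.793750, -0.750000]

After 6 iteration(s), the approximation is c_6 = -0.793750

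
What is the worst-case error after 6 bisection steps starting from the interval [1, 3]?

Bisection error bound: |error| ≤ (b-a)/2^n
|error| ≤ (3 - 1)/2^6 = 2/2^6
|error| ≤ 0.0312500000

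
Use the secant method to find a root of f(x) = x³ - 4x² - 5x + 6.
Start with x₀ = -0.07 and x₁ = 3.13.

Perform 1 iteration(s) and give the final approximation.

f(x) = x³ - 4x² - 5x + 6
x₀ = -0.07, x₁ = 3.13

Secant formula: x_{n+1} = x_n - f(x_n)(x_n - x_{n-1})/(f(x_n) - f(x_{n-1}))

Iteration 1:
  f(-0.070000) = 6.330057
  f(3.130000) = -18.173303
  x_2 = 3.130000 - (-18.173303)×(3.130000 - (-0.070000))/(-18.173303 - 6.330057)
       = 0.756670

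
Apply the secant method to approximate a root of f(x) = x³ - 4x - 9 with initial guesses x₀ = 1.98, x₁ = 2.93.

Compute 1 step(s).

f(x) = x³ - 4x - 9
x₀ = 1.98, x₁ = 2.93

Secant formula: x_{n+1} = x_n - f(x_n)(x_n - x_{n-1})/(f(x_n) - f(x_{n-1}))

Iteration 1:
  f(1.980000) = -9.157608
  f(2.930000) = 4.433757
  x_2 = 2.930000 - 4.433757×(2.930000 - 1.980000)/(4.433757 - (-9.157608))
       = 2.620092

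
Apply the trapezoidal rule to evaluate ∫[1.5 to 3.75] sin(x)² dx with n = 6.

f(x) = sin(x)²
a = 1.5, b = 3.75, n = 6
h = (b - a)/n = 0.375000

Trapezoidal rule: (h/2)[f(x₀) + 2f(x₁) + 2f(x₂) + ... + f(xₙ)]

x_0 = 1.5000, f(x_0) = 0.994996, coefficient = 1
x_1 = 1.8750, f(x_1) = 0.910280, coefficient = 2
x_2 = 2.2500, f(x_2) = 0.605398, coefficient = 2
x_3 = 2.6250, f(x_3) = 0.243957, coefficient = 2
x_4 = 3.0000, f(x_4) = 0.019915, coefficient = 2
x_5 = 3.3750, f(x_5) = 0.053497, coefficient = 2
x_6 = 3.7500, f(x_6) = 0.326682, coefficient = 1

I ≈ (0.375000/2) × 4.987772 = 0.935207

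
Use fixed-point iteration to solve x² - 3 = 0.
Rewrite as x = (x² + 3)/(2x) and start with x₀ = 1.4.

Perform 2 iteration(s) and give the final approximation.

Equation: x² - 3 = 0
Fixed-point form: x = (x² + 3)/(2x)
x₀ = 1.4

x_1 = g(1.400000) = 1.771429
x_2 = g(1.771429) = 1.732488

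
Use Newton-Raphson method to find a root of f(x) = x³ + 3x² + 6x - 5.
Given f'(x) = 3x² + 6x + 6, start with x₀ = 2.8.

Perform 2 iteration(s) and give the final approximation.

f(x) = x³ + 3x² + 6x - 5
f'(x) = 3x² + 6x + 6
x₀ = 2.8

Newton-Raphson formula: x_{n+1} = x_n - f(x_n)/f'(x_n)

Iteration 1:
  f(2.800000) = 57.272000
  f'(2.800000) = 46.320000
  x_1 = 2.800000 - 57.272000/46.320000 = 1.563558
Iteration 2:
  f(1.563558) = 15.537937
  f'(1.563558) = 22.715487
  x_2 = 1.563558 - 15.537937/22.715487 = 0.879534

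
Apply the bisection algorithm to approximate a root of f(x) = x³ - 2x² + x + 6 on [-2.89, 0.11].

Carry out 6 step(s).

f(x) = x³ - 2x² + x + 6
Initial interval: [-2.89, 0.11]

Iteration 1:
  c_1 = (-2.890000 + 0.110000)/2 = -1.390000
  f(c_1) = f(-1.390000) = -1.939819
  f(a) × f(c) ≥ 0, new interval: [-1.390000, 0.110000]
Iteration 2:
  c_2 = (-1.390000 + 0.110000)/2 = -0.640000
  f(c_2) = f(-0.640000) = 4.278656
  f(a) × f(c) < 0, new interval: [-1.390000, -0.640000]
Iteration 3:
  c_3 = (-1.390000 + (-0.640000))/2 = -1.015000
  f(c_3) = f(-1.015000) = 1.878872
  f(a) × f(c) < 0, new interval: [-1.390000, -1.015000]
Iteration 4:
  c_4 = (-1.390000 + (-1.015000))/2 = -1.202500
  f(c_4) = f(-1.202500) = 0.166665
  f(a) × f(c) < 0, new interval: [-1.390000, -1.202500]
Iteration 5:
  c_5 = (-1.390000 + (-1.202500))/2 = -1.296250
  f(c_5) = f(-1.296250) = -0.834820
  f(a) × f(c) ≥ 0, new interval: [-1.296250, -1.202500]
Iteration 6:
  c_6 = (-1.296250 + (-1.202500))/2 = -1.249375
  f(c_6) = f(-1.249375) = -0.321448
  f(a) × f(c) ≥ 0, new interval: [-1.249375, -1.202500]

After 6 iteration(s), the approximation is c_6 = -1.249375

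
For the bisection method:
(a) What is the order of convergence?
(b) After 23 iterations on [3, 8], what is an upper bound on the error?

(a) Bisection has linear (order 1) convergence; the error is halved each step.

(b) Error bound = (b-a)/2^n = (8 - 3)/2^{23}
    = 5/2^{23}

(a) 1 (linear); (b) error ≤ 5.96e-07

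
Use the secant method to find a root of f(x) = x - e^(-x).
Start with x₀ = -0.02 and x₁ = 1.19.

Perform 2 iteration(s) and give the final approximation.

f(x) = x - e^(-x)
x₀ = -0.02, x₁ = 1.19

Secant formula: x_{n+1} = x_n - f(x_n)(x_n - x_{n-1})/(f(x_n) - f(x_{n-1}))

Iteration 1:
  f(-0.020000) = -1.040201
  f(1.190000) = 0.885779
  x_2 = 1.190000 - 0.885779×(1.190000 - (-0.020000))/(0.885779 - (-1.040201))
       = 0.633508
Iteration 2:
  f(1.190000) = 0.885779
  f(0.633508) = 0.102781
  x_3 = 0.633508 - 0.102781×(0.633508 - 1.190000)/(0.102781 - 0.885779)
       = 0.560459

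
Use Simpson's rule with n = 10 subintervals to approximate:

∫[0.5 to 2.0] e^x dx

f(x) = e^x
a = 0.5, b = 2.0, n = 10
h = (b - a)/n = 0.150000

Simpson's rule: (h/3)[f(x₀) + 4f(x₁) + 2f(x₂) + ... + f(xₙ)]

x_0 = 0.5000, f(x_0) = 1.648721, coefficient = 1
x_1 = 0.6500, f(x_1) = 1.915541, coefficient = 4
x_2 = 0.8000, f(x_2) = 2.225541, coefficient = 2
x_3 = 0.9500, f(x_3) = 2.585710, coefficient = 4
x_4 = 1.1000, f(x_4) = 3.004166, coefficient = 2
x_5 = 1.2500, f(x_5) = 3.490343, coefficient = 4
x_6 = 1.4000, f(x_6) = 4.055200, coefficient = 2
x_7 = 1.5500, f(x_7) = 4.711470, coefficient = 4
x_8 = 1.7000, f(x_8) = 5.473947, coefficient = 2
x_9 = 1.8500, f(x_9) = 6.359820, coefficient = 4
x_10 = 2.0000, f(x_10) = 7.389056, coefficient = 1

I ≈ (0.150000/3) × 114.807019 = 5.740351
Exact value: 5.740335
Error: 0.000016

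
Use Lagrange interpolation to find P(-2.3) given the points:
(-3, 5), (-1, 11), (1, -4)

Lagrange interpolation formula:
P(x) = Σ yᵢ × Lᵢ(x)
where Lᵢ(x) = Π_{j≠i} (x - xⱼ)/(xᵢ - xⱼ)

L_0(-2.3) = (-2.3 - (-1))/(-3 - (-1)) × (-2.3 - 1)/(-3 - 1) = 0.536250
L_1(-2.3) = (-2.3 - (-3))/(-1 - (-3)) × (-2.3 - 1)/(-1 - 1) = 0.577500
L_2(-2.3) = (-2.3 - (-3))/(1 - (-3)) × (-2.3 - (-1))/(1 - (-1)) = -0.113750

P(-2.3) = 5×L_0(-2.3) + 11×L_1(-2.3) + (-4)×L_2(-2.3)
P(-2.3) = 9.488750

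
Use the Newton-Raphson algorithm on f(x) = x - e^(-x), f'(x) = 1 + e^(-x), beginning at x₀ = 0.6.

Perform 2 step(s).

f(x) = x - e^(-x)
f'(x) = 1 + e^(-x)
x₀ = 0.6

Newton-Raphson formula: x_{n+1} = x_n - f(x_n)/f'(x_n)

Iteration 1:
  f(0.600000) = 0.051188
  f'(0.600000) = 1.548812
  x_1 = 0.600000 - 0.051188/1.548812 = 0.566950
Iteration 2:
  f(0.566950) = -0.000303
  f'(0.566950) = 1.567253
  x_2 = 0.566950 - (-0.000303)/1.567253 = 0.567143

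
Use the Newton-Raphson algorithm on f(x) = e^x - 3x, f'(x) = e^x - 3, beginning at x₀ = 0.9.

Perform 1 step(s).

f(x) = e^x - 3x
f'(x) = e^x - 3
x₀ = 0.9

Newton-Raphson formula: x_{n+1} = x_n - f(x_n)/f'(x_n)

Iteration 1:
  f(0.900000) = -0.240397
  f'(0.900000) = -0.540397
  x_1 = 0.900000 - (-0.240397)/(-0.540397) = 0.455148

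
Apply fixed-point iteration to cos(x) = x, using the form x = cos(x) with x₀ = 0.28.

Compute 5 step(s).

Equation: cos(x) = x
Fixed-point form: x = cos(x)
x₀ = 0.28

x_1 = g(0.280000) = 0.961055
x_2 = g(0.961055) = 0.572655
x_3 = g(0.572655) = 0.840465
x_4 = g(0.840465) = 0.667116
x_5 = g(0.667116) = 0.785609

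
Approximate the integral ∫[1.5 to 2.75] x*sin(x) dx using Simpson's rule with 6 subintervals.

f(x) = x*sin(x)
a = 1.5, b = 2.75, n = 6
h = (b - a)/n = 0.208333

Simpson's rule: (h/3)[f(x₀) + 4f(x₁) + 2f(x₂) + ... + f(xₙ)]

x_0 = 1.5000, f(x_0) = 1.496242, coefficient = 1
x_1 = 1.7083, f(x_1) = 1.692201, coefficient = 4
x_2 = 1.9167, f(x_2) = 1.803163, coefficient = 2
x_3 = 2.1250, f(x_3) = 1.806930, coefficient = 4
x_4 = 2.3333, f(x_4) = 1.687200, coefficient = 2
x_5 = 2.5417, f(x_5) = 1.434978, coefficient = 4
x_6 = 2.7500, f(x_6) = 1.049568, coefficient = 1

I ≈ (0.208333/3) × 29.262970 = 2.032151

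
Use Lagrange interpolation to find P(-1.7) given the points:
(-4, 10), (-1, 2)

Lagrange interpolation formula:
P(x) = Σ yᵢ × Lᵢ(x)
where Lᵢ(x) = Π_{j≠i} (x - xⱼ)/(xᵢ - xⱼ)

L_0(-1.7) = (-1.7 - (-1))/(-4 - (-1)) = 0.233333
L_1(-1.7) = (-1.7 - (-4))/(-1 - (-4)) = 0.766667

P(-1.7) = 10×L_0(-1.7) + 2×L_1(-1.7)
P(-1.7) = 3.866667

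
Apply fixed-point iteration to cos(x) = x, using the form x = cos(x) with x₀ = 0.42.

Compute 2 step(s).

Equation: cos(x) = x
Fixed-point form: x = cos(x)
x₀ = 0.42

x_1 = g(0.420000) = 0.913089
x_2 = g(0.913089) = 0.611304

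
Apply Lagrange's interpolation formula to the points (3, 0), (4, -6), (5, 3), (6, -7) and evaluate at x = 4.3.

Lagrange interpolation formula:
P(x) = Σ yᵢ × Lᵢ(x)
where Lᵢ(x) = Π_{j≠i} (x - xⱼ)/(xᵢ - xⱼ)

L_0(4.3) = (4.3 - 4)/(3 - 4) × (4.3 - 5)/(3 - 5) × (4.3 - 6)/(3 - 6) = -0.059500
L_1(4.3) = (4.3 - 3)/(4 - 3) × (4.3 - 5)/(4 - 5) × (4.3 - 6)/(4 - 6) = 0.773500
L_2(4.3) = (4.3 - 3)/(5 - 3) × (4.3 - 4)/(5 - 4) × (4.3 - 6)/(5 - 6) = 0.331500
L_3(4.3) = (4.3 - 3)/(6 - 3) × (4.3 - 4)/(6 - 4) × (4.3 - 5)/(6 - 5) = -0.045500

P(4.3) = 0×L_0(4.3) + (-6)×L_1(4.3) + 3×L_2(4.3) + (-7)×L_3(4.3)
P(4.3) = -3.328000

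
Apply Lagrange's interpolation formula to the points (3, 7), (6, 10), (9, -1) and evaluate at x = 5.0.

Lagrange interpolation formula:
P(x) = Σ yᵢ × Lᵢ(x)
where Lᵢ(x) = Π_{j≠i} (x - xⱼ)/(xᵢ - xⱼ)

L_0(5.0) = (5.0 - 6)/(3 - 6) × (5.0 - 9)/(3 - 9) = 0.222222
L_1(5.0) = (5.0 - 3)/(6 - 3) × (5.0 - 9)/(6 - 9) = 0.888889
L_2(5.0) = (5.0 - 3)/(9 - 3) × (5.0 - 6)/(9 - 6) = -0.111111

P(5.0) = 7×L_0(5.0) + 10×L_1(5.0) + (-1)×L_2(5.0)
P(5.0) = 10.555556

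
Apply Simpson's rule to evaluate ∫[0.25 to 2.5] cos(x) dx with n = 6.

f(x) = cos(x)
a = 0.25, b = 2.5, n = 6
h = (b - a)/n = 0.375000

Simpson's rule: (h/3)[f(x₀) + 4f(x₁) + 2f(x₂) + ... + f(xₙ)]

x_0 = 0.2500, f(x_0) = 0.968912, coefficient = 1
x_1 = 0.6250, f(x_1) = 0.810963, coefficient = 4
x_2 = 1.0000, f(x_2) = 0.540302, coefficient = 2
x_3 = 1.3750, f(x_3) = 0.194548, coefficient = 4
x_4 = 1.7500, f(x_4) = -0.178246, coefficient = 2
x_5 = 2.1250, f(x_5) = -0.526266, coefficient = 4
x_6 = 2.5000, f(x_6) = -0.801144, coefficient = 1

I ≈ (0.375000/3) × 2.808859 = 0.351107
Exact value: 0.351068
Error: 0.000039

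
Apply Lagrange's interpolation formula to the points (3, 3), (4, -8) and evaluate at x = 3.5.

Lagrange interpolation formula:
P(x) = Σ yᵢ × Lᵢ(x)
where Lᵢ(x) = Π_{j≠i} (x - xⱼ)/(xᵢ - xⱼ)

L_0(3.5) = (3.5 - 4)/(3 - 4) = 0.500000
L_1(3.5) = (3.5 - 3)/(4 - 3) = 0.500000

P(3.5) = 3×L_0(3.5) + (-8)×L_1(3.5)
P(3.5) = -2.500000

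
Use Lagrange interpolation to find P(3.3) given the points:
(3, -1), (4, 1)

Lagrange interpolation formula:
P(x) = Σ yᵢ × Lᵢ(x)
where Lᵢ(x) = Π_{j≠i} (x - xⱼ)/(xᵢ - xⱼ)

L_0(3.3) = (3.3 - 4)/(3 - 4) = 0.700000
L_1(3.3) = (3.3 - 3)/(4 - 3) = 0.300000

P(3.3) = (-1)×L_0(3.3) + 1×L_1(3.3)
P(3.3) = -0.400000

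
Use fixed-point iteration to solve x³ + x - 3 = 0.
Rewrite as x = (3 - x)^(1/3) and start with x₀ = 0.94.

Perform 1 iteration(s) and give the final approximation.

Equation: x³ + x - 3 = 0
Fixed-point form: x = (3 - x)^(1/3)
x₀ = 0.94

x_1 = g(0.940000) = 1.272396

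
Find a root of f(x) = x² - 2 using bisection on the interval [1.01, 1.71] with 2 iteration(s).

f(x) = x² - 2
Initial interval: [1.01, 1.71]

Iteration 1:
  c_1 = (1.010000 + 1.710000)/2 = 1.360000
  f(c_1) = f(1.360000) = -0.150400
  f(a) × f(c) ≥ 0, new interval: [1.360000, 1.710000]
Iteration 2:
  c_2 = (1.360000 + 1.710000)/2 = 1.535000
  f(c_2) = f(1.535000) = 0.356225
  f(a) × f(c) < 0, new interval: [1.360000, 1.535000]

After 2 iteration(s), the approximation is c_2 = 1.535000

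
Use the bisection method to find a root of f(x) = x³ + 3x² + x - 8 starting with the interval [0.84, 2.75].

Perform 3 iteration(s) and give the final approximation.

f(x) = x³ + 3x² + x - 8
Initial interval: [0.84, 2.75]

Iteration 1:
  c_1 = (0.840000 + 2.750000)/2 = 1.795000
  f(c_1) = f(1.795000) = 9.244610
  f(a) × f(c) < 0, new interval: [0.840000, 1.795000]
Iteration 2:
  c_2 = (0.840000 + 1.795000)/2 = 1.317500
  f(c_2) = f(1.317500) = 0.811843
  f(a) × f(c) < 0, new interval: [0.840000, 1.317500]
Iteration 3:
  c_3 = (0.840000 + 1.317500)/2 = 1.078750
  f(c_3) = f(1.078750) = -2.174802
  f(a) × f(c) ≥ 0, new interval: [1.078750, 1.317500]

After 3 iteration(s), the approximation is c_3 = 1.078750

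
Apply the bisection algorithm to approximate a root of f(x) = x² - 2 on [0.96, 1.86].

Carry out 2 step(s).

f(x) = x² - 2
Initial interval: [0.96, 1.86]

Iteration 1:
  c_1 = (0.960000 + 1.860000)/2 = 1.410000
  f(c_1) = f(1.410000) = -0.011900
  f(a) × f(c) ≥ 0, new interval: [1.410000, 1.860000]
Iteration 2:
  c_2 = (1.410000 + 1.860000)/2 = 1.635000
  f(c_2) = f(1.635000) = 0.673225
  f(a) × f(c) < 0, new interval: [1.410000, 1.635000]

After 2 iteration(s), the approximation is c_2 = 1.635000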